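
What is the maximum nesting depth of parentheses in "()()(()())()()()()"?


Input: "()()(()())()()()()"
Tracking depth:
  Position 0 '(': depth becomes 1
  Position 1 ')': depth becomes 0
  Position 2 '(': depth becomes 1
  Position 3 ')': depth becomes 0
  Position 4 '(': depth becomes 1
  Position 5 '(': depth becomes 2
  Position 6 ')': depth becomes 1
  Position 7 '(': depth becomes 2
  Position 8 ')': depth becomes 1
  Position 9 ')': depth becomes 0
  Position 10 '(': depth becomes 1
  Position 11 ')': depth becomes 0
  Position 12 '(': depth becomes 1
  Position 13 ')': depth becomes 0
  Position 14 '(': depth becomes 1
  Position 15 ')': depth becomes 0
  Position 16 '(': depth becomes 1
  Position 17 ')': depth becomes 0
Maximum depth reached: 2

2


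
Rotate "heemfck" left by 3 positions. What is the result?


Input: "heemfck", rotate left by 3
First 3 characters: "hee"
Remaining characters: "mfck"
Concatenate remaining + first: "mfck" + "hee" = "mfckhee"

mfckhee


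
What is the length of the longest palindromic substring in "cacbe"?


Input: "cacbe"
Checking substrings for palindromes:
  [0:3] "cac" (len 3) => palindrome
Longest palindromic substring: "cac" with length 3

3


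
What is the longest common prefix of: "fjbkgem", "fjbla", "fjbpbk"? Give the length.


Words: fjbkgem, fjbla, fjbpbk
  Position 0: all 'f' => match
  Position 1: all 'j' => match
  Position 2: all 'b' => match
  Position 3: ('k', 'l', 'p') => mismatch, stop
LCP = "fjb" (length 3)

3


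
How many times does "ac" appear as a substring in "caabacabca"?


Searching for "ac" in "caabacabca"
Scanning each position:
  Position 0: "ca" => no
  Position 1: "aa" => no
  Position 2: "ab" => no
  Position 3: "ba" => no
  Position 4: "ac" => MATCH
  Position 5: "ca" => no
  Position 6: "ab" => no
  Position 7: "bc" => no
  Position 8: "ca" => no
Total occurrences: 1

1


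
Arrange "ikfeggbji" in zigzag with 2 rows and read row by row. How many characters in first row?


Zigzag "ikfeggbji" into 2 rows:
Placing characters:
  'i' => row 0
  'k' => row 1
  'f' => row 0
  'e' => row 1
  'g' => row 0
  'g' => row 1
  'b' => row 0
  'j' => row 1
  'i' => row 0
Rows:
  Row 0: "ifgbi"
  Row 1: "kegj"
First row length: 5

5


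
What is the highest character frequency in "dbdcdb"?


Input: dbdcdb
Character counts:
  'b': 2
  'c': 1
  'd': 3
Maximum frequency: 3

3


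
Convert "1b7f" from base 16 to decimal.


Input: "1b7f" in base 16
Positional expansion:
  Digit '1' (value 1) x 16^3 = 4096
  Digit 'b' (value 11) x 16^2 = 2816
  Digit '7' (value 7) x 16^1 = 112
  Digit 'f' (value 15) x 16^0 = 15
Sum = 7039

7039


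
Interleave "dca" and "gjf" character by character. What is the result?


Interleaving "dca" and "gjf":
  Position 0: 'd' from first, 'g' from second => "dg"
  Position 1: 'c' from first, 'j' from second => "cj"
  Position 2: 'a' from first, 'f' from second => "af"
Result: dgcjaf

dgcjaf


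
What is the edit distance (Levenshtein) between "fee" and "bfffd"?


Computing edit distance: "fee" -> "bfffd"
DP table:
           b    f    f    f    d
      0    1    2    3    4    5
  f   1    1    1    2    3    4
  e   2    2    2    2    3    4
  e   3    3    3    3    3    4
Edit distance = dp[3][5] = 4

4


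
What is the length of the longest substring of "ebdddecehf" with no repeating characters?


Input: "ebdddecehf"
Sliding window (track last position of each char):
  Position 0 ('e'): window [0,0] length 1 -- new best
  Position 1 ('b'): window [0,1] length 2 -- new best
  Position 2 ('d'): window [0,2] length 3 -- new best
  Position 3 ('d'): repeat (last at 2), move window start to 3
  Position 3 ('d'): window [3,3] length 1
  Position 4 ('d'): repeat (last at 3), move window start to 4
  Position 4 ('d'): window [4,4] length 1
  Position 5 ('e'): window [4,5] length 2
  Position 6 ('c'): window [4,6] length 3
  Position 7 ('e'): repeat (last at 5), move window start to 6
  Position 7 ('e'): window [6,7] length 2
  Position 8 ('h'): window [6,8] length 3
  Position 9 ('f'): window [6,9] length 4 -- new best
Longest substring with no repeats: "cehf" with length 4

4


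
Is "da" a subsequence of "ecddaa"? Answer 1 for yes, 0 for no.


Check if "da" is a subsequence of "ecddaa"
Greedy scan:
  Position 0 ('e'): no match needed
  Position 1 ('c'): no match needed
  Position 2 ('d'): matches sub[0] = 'd'
  Position 3 ('d'): no match needed
  Position 4 ('a'): matches sub[1] = 'a'
  Position 5 ('a'): no match needed
All 2 characters matched => is a subsequence

1


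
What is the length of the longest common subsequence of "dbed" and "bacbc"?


LCS of "dbed" and "bacbc"
DP table:
           b    a    c    b    c
      0    0    0    0    0    0
  d   0    0    0    0    0    0
  b   0    1    1    1    1    1
  e   0    1    1    1    1    1
  d   0    1    1    1    1    1
LCS length = dp[4][5] = 1

1


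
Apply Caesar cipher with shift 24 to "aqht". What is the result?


Caesar cipher: shift "aqht" by 24
  'a' (pos 0) + 24 = pos 24 = 'y'
  'q' (pos 16) + 24 = pos 14 = 'o'
  'h' (pos 7) + 24 = pos 5 = 'f'
  't' (pos 19) + 24 = pos 17 = 'r'
Result: yofr

yofr


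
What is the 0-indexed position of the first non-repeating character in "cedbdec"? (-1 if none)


Input: cedbdec
Character frequencies:
  'b': 1
  'c': 2
  'd': 2
  'e': 2
Scanning left to right for freq == 1:
  Position 0 ('c'): freq=2, skip
  Position 1 ('e'): freq=2, skip
  Position 2 ('d'): freq=2, skip
  Position 3 ('b'): unique! => answer = 3

3


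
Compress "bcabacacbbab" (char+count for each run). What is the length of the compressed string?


Input: bcabacacbbab
Runs:
  'b' x 1 => "b1"
  'c' x 1 => "c1"
  'a' x 1 => "a1"
  'b' x 1 => "b1"
  'a' x 1 => "a1"
  'c' x 1 => "c1"
  'a' x 1 => "a1"
  'c' x 1 => "c1"
  'b' x 2 => "b2"
  'a' x 1 => "a1"
  'b' x 1 => "b1"
Compressed: "b1c1a1b1a1c1a1c1b2a1b1"
Compressed length: 22

22


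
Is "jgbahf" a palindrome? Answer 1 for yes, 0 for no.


Input: jgbahf
Reversed: fhabgj
  Compare pos 0 ('j') with pos 5 ('f'): MISMATCH
  Compare pos 1 ('g') with pos 4 ('h'): MISMATCH
  Compare pos 2 ('b') with pos 3 ('a'): MISMATCH
Result: not a palindrome

0


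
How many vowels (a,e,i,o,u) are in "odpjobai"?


Input: odpjobai
Checking each character:
  'o' at position 0: vowel (running total: 1)
  'd' at position 1: consonant
  'p' at position 2: consonant
  'j' at position 3: consonant
  'o' at position 4: vowel (running total: 2)
  'b' at position 5: consonant
  'a' at position 6: vowel (running total: 3)
  'i' at position 7: vowel (running total: 4)
Total vowels: 4

4


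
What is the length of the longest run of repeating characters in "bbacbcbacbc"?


Input: "bbacbcbacbc"
Scanning for longest run:
  Position 1 ('b'): continues run of 'b', length=2
  Position 2 ('a'): new char, reset run to 1
  Position 3 ('c'): new char, reset run to 1
  Position 4 ('b'): new char, reset run to 1
  Position 5 ('c'): new char, reset run to 1
  Position 6 ('b'): new char, reset run to 1
  Position 7 ('a'): new char, reset run to 1
  Position 8 ('c'): new char, reset run to 1
  Position 9 ('b'): new char, reset run to 1
  Position 10 ('c'): new char, reset run to 1
Longest run: 'b' with length 2

2


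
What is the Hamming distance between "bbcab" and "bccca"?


Comparing "bbcab" and "bccca" position by position:
  Position 0: 'b' vs 'b' => same
  Position 1: 'b' vs 'c' => differ
  Position 2: 'c' vs 'c' => same
  Position 3: 'a' vs 'c' => differ
  Position 4: 'b' vs 'a' => differ
Total differences (Hamming distance): 3

3


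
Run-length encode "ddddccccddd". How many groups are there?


Input: ddddccccddd
Scanning for consecutive runs:
  Group 1: 'd' x 4 (positions 0-3)
  Group 2: 'c' x 4 (positions 4-7)
  Group 3: 'd' x 3 (positions 8-10)
Total groups: 3

3


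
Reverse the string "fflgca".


Input: fflgca
Reading characters right to left:
  Position 5: 'a'
  Position 4: 'c'
  Position 3: 'g'
  Position 2: 'l'
  Position 1: 'f'
  Position 0: 'f'
Reversed: acglff

acglff


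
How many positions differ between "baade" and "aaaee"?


Comparing "baade" and "aaaee" position by position:
  Position 0: 'b' vs 'a' => DIFFER
  Position 1: 'a' vs 'a' => same
  Position 2: 'a' vs 'a' => same
  Position 3: 'd' vs 'e' => DIFFER
  Position 4: 'e' vs 'e' => same
Positions that differ: 2

2


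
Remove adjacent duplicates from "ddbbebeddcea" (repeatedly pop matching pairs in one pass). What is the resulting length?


Input: ddbbebeddcea
Stack-based adjacent duplicate removal:
  Read 'd': push. Stack: d
  Read 'd': matches stack top 'd' => pop. Stack: (empty)
  Read 'b': push. Stack: b
  Read 'b': matches stack top 'b' => pop. Stack: (empty)
  Read 'e': push. Stack: e
  Read 'b': push. Stack: eb
  Read 'e': push. Stack: ebe
  Read 'd': push. Stack: ebed
  Read 'd': matches stack top 'd' => pop. Stack: ebe
  Read 'c': push. Stack: ebec
  Read 'e': push. Stack: ebece
  Read 'a': push. Stack: ebecea
Final stack: "ebecea" (length 6)

6


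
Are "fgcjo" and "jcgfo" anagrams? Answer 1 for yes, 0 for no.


Strings: "fgcjo", "jcgfo"
Sorted first:  cfgjo
Sorted second: cfgjo
Sorted forms match => anagrams

1


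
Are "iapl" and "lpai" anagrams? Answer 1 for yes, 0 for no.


Strings: "iapl", "lpai"
Sorted first:  ailp
Sorted second: ailp
Sorted forms match => anagrams

1


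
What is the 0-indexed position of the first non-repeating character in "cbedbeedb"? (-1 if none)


Input: cbedbeedb
Character frequencies:
  'b': 3
  'c': 1
  'd': 2
  'e': 3
Scanning left to right for freq == 1:
  Position 0 ('c'): unique! => answer = 0

0


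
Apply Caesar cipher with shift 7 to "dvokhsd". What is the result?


Caesar cipher: shift "dvokhsd" by 7
  'd' (pos 3) + 7 = pos 10 = 'k'
  'v' (pos 21) + 7 = pos 2 = 'c'
  'o' (pos 14) + 7 = pos 21 = 'v'
  'k' (pos 10) + 7 = pos 17 = 'r'
  'h' (pos 7) + 7 = pos 14 = 'o'
  's' (pos 18) + 7 = pos 25 = 'z'
  'd' (pos 3) + 7 = pos 10 = 'k'
Result: kcvrozk

kcvrozk


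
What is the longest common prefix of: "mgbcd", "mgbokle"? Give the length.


Words: mgbcd, mgbokle
  Position 0: all 'm' => match
  Position 1: all 'g' => match
  Position 2: all 'b' => match
  Position 3: ('c', 'o') => mismatch, stop
LCP = "mgb" (length 3)

3


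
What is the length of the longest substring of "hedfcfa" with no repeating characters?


Input: "hedfcfa"
Sliding window (track last position of each char):
  Position 0 ('h'): window [0,0] length 1 -- new best
  Position 1 ('e'): window [0,1] length 2 -- new best
  Position 2 ('d'): window [0,2] length 3 -- new best
  Position 3 ('f'): window [0,3] length 4 -- new best
  Position 4 ('c'): window [0,4] length 5 -- new best
  Position 5 ('f'): repeat (last at 3), move window start to 4
  Position 5 ('f'): window [4,5] length 2
  Position 6 ('a'): window [4,6] length 3
Longest substring with no repeats: "hedfc" with length 5

5


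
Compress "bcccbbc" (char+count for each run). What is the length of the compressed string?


Input: bcccbbc
Runs:
  'b' x 1 => "b1"
  'c' x 3 => "c3"
  'b' x 2 => "b2"
  'c' x 1 => "c1"
Compressed: "b1c3b2c1"
Compressed length: 8

8


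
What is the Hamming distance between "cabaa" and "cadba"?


Comparing "cabaa" and "cadba" position by position:
  Position 0: 'c' vs 'c' => same
  Position 1: 'a' vs 'a' => same
  Position 2: 'b' vs 'd' => differ
  Position 3: 'a' vs 'b' => differ
  Position 4: 'a' vs 'a' => same
Total differences (Hamming distance): 2

2


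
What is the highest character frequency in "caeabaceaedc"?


Input: caeabaceaedc
Character counts:
  'a': 4
  'b': 1
  'c': 3
  'd': 1
  'e': 3
Maximum frequency: 4

4


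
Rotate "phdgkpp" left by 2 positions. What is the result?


Input: "phdgkpp", rotate left by 2
First 2 characters: "ph"
Remaining characters: "dgkpp"
Concatenate remaining + first: "dgkpp" + "ph" = "dgkppph"

dgkppph


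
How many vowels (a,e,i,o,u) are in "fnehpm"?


Input: fnehpm
Checking each character:
  'f' at position 0: consonant
  'n' at position 1: consonant
  'e' at position 2: vowel (running total: 1)
  'h' at position 3: consonant
  'p' at position 4: consonant
  'm' at position 5: consonant
Total vowels: 1

1


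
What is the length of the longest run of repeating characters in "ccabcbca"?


Input: "ccabcbca"
Scanning for longest run:
  Position 1 ('c'): continues run of 'c', length=2
  Position 2 ('a'): new char, reset run to 1
  Position 3 ('b'): new char, reset run to 1
  Position 4 ('c'): new char, reset run to 1
  Position 5 ('b'): new char, reset run to 1
  Position 6 ('c'): new char, reset run to 1
  Position 7 ('a'): new char, reset run to 1
Longest run: 'c' with length 2

2


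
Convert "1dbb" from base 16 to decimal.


Input: "1dbb" in base 16
Positional expansion:
  Digit '1' (value 1) x 16^3 = 4096
  Digit 'd' (value 13) x 16^2 = 3328
  Digit 'b' (value 11) x 16^1 = 176
  Digit 'b' (value 11) x 16^0 = 11
Sum = 7611

7611


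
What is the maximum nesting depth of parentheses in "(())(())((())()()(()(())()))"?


Input: "(())(())((())()()(()(())()))"
Tracking depth:
  Position 0 '(': depth becomes 1
  Position 1 '(': depth becomes 2
  Position 2 ')': depth becomes 1
  Position 3 ')': depth becomes 0
  Position 4 '(': depth becomes 1
  Position 5 '(': depth becomes 2
  Position 6 ')': depth becomes 1
  Position 7 ')': depth becomes 0
  Position 8 '(': depth becomes 1
  Position 9 '(': depth becomes 2
  Position 10 '(': depth becomes 3
  Position 11 ')': depth becomes 2
  Position 12 ')': depth becomes 1
  Position 13 '(': depth becomes 2
  Position 14 ')': depth becomes 1
  Position 15 '(': depth becomes 2
  Position 16 ')': depth becomes 1
  Position 17 '(': depth becomes 2
  Position 18 '(': depth becomes 3
  Position 19 ')': depth becomes 2
  Position 20 '(': depth becomes 3
  Position 21 '(': depth becomes 4
  Position 22 ')': depth becomes 3
  Position 23 ')': depth becomes 2
  Position 24 '(': depth becomes 3
  Position 25 ')': depth becomes 2
  Position 26 ')': depth becomes 1
  Position 27 ')': depth becomes 0
Maximum depth reached: 4

4


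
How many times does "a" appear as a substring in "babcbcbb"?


Searching for "a" in "babcbcbb"
Scanning each position:
  Position 0: "b" => no
  Position 1: "a" => MATCH
  Position 2: "b" => no
  Position 3: "c" => no
  Position 4: "b" => no
  Position 5: "c" => no
  Position 6: "b" => no
  Position 7: "b" => no
Total occurrences: 1

1


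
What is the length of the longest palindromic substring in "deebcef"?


Input: "deebcef"
Checking substrings for palindromes:
  [1:3] "ee" (len 2) => palindrome
Longest palindromic substring: "ee" with length 2

2


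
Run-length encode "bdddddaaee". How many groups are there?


Input: bdddddaaee
Scanning for consecutive runs:
  Group 1: 'b' x 1 (positions 0-0)
  Group 2: 'd' x 5 (positions 1-5)
  Group 3: 'a' x 2 (positions 6-7)
  Group 4: 'e' x 2 (positions 8-9)
Total groups: 4

4


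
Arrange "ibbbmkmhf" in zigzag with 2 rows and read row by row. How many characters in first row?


Zigzag "ibbbmkmhf" into 2 rows:
Placing characters:
  'i' => row 0
  'b' => row 1
  'b' => row 0
  'b' => row 1
  'm' => row 0
  'k' => row 1
  'm' => row 0
  'h' => row 1
  'f' => row 0
Rows:
  Row 0: "ibmmf"
  Row 1: "bbkh"
First row length: 5

5


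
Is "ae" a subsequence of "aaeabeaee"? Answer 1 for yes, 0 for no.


Check if "ae" is a subsequence of "aaeabeaee"
Greedy scan:
  Position 0 ('a'): matches sub[0] = 'a'
  Position 1 ('a'): no match needed
  Position 2 ('e'): matches sub[1] = 'e'
  Position 3 ('a'): no match needed
  Position 4 ('b'): no match needed
  Position 5 ('e'): no match needed
  Position 6 ('a'): no match needed
  Position 7 ('e'): no match needed
  Position 8 ('e'): no match needed
All 2 characters matched => is a subsequence

1


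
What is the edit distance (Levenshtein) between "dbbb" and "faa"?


Computing edit distance: "dbbb" -> "faa"
DP table:
           f    a    a
      0    1    2    3
  d   1    1    2    3
  b   2    2    2    3
  b   3    3    3    3
  b   4    4    4    4
Edit distance = dp[4][3] = 4

4


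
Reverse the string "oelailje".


Input: oelailje
Reading characters right to left:
  Position 7: 'e'
  Position 6: 'j'
  Position 5: 'l'
  Position 4: 'i'
  Position 3: 'a'
  Position 2: 'l'
  Position 1: 'e'
  Position 0: 'o'
Reversed: ejlialeo

ejlialeo


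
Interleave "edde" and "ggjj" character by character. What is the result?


Interleaving "edde" and "ggjj":
  Position 0: 'e' from first, 'g' from second => "eg"
  Position 1: 'd' from first, 'g' from second => "dg"
  Position 2: 'd' from first, 'j' from second => "dj"
  Position 3: 'e' from first, 'j' from second => "ej"
Result: egdgdjej

egdgdjej


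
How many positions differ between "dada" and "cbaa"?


Comparing "dada" and "cbaa" position by position:
  Position 0: 'd' vs 'c' => DIFFER
  Position 1: 'a' vs 'b' => DIFFER
  Position 2: 'd' vs 'a' => DIFFER
  Position 3: 'a' vs 'a' => same
Positions that differ: 3

3


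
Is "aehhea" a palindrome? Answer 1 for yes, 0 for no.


Input: aehhea
Reversed: aehhea
  Compare pos 0 ('a') with pos 5 ('a'): match
  Compare pos 1 ('e') with pos 4 ('e'): match
  Compare pos 2 ('h') with pos 3 ('h'): match
Result: palindrome

1


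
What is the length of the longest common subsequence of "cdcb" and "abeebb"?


LCS of "cdcb" and "abeebb"
DP table:
           a    b    e    e    b    b
      0    0    0    0    0    0    0
  c   0    0    0    0    0    0    0
  d   0    0    0    0    0    0    0
  c   0    0    0    0    0    0    0
  b   0    0    1    1    1    1    1
LCS length = dp[4][6] = 1

1


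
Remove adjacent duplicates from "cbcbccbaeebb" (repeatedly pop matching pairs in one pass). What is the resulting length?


Input: cbcbccbaeebb
Stack-based adjacent duplicate removal:
  Read 'c': push. Stack: c
  Read 'b': push. Stack: cb
  Read 'c': push. Stack: cbc
  Read 'b': push. Stack: cbcb
  Read 'c': push. Stack: cbcbc
  Read 'c': matches stack top 'c' => pop. Stack: cbcb
  Read 'b': matches stack top 'b' => pop. Stack: cbc
  Read 'a': push. Stack: cbca
  Read 'e': push. Stack: cbcae
  Read 'e': matches stack top 'e' => pop. Stack: cbca
  Read 'b': push. Stack: cbcab
  Read 'b': matches stack top 'b' => pop. Stack: cbca
Final stack: "cbca" (length 4)

4


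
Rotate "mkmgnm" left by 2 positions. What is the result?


Input: "mkmgnm", rotate left by 2
First 2 characters: "mk"
Remaining characters: "mgnm"
Concatenate remaining + first: "mgnm" + "mk" = "mgnmmk"

mgnmmk


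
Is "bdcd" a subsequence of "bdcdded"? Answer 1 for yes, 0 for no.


Check if "bdcd" is a subsequence of "bdcdded"
Greedy scan:
  Position 0 ('b'): matches sub[0] = 'b'
  Position 1 ('d'): matches sub[1] = 'd'
  Position 2 ('c'): matches sub[2] = 'c'
  Position 3 ('d'): matches sub[3] = 'd'
  Position 4 ('d'): no match needed
  Position 5 ('e'): no match needed
  Position 6 ('d'): no match needed
All 4 characters matched => is a subsequence

1


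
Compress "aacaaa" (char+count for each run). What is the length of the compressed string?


Input: aacaaa
Runs:
  'a' x 2 => "a2"
  'c' x 1 => "c1"
  'a' x 3 => "a3"
Compressed: "a2c1a3"
Compressed length: 6

6


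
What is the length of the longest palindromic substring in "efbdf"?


Input: "efbdf"
Checking substrings for palindromes:
  No multi-char palindromic substrings found
Longest palindromic substring: "e" with length 1

1


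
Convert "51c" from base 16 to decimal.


Input: "51c" in base 16
Positional expansion:
  Digit '5' (value 5) x 16^2 = 1280
  Digit '1' (value 1) x 16^1 = 16
  Digit 'c' (value 12) x 16^0 = 12
Sum = 1308

1308


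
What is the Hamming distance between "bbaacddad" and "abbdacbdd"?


Comparing "bbaacddad" and "abbdacbdd" position by position:
  Position 0: 'b' vs 'a' => differ
  Position 1: 'b' vs 'b' => same
  Position 2: 'a' vs 'b' => differ
  Position 3: 'a' vs 'd' => differ
  Position 4: 'c' vs 'a' => differ
  Position 5: 'd' vs 'c' => differ
  Position 6: 'd' vs 'b' => differ
  Position 7: 'a' vs 'd' => differ
  Position 8: 'd' vs 'd' => same
Total differences (Hamming distance): 7

7


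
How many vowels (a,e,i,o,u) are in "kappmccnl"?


Input: kappmccnl
Checking each character:
  'k' at position 0: consonant
  'a' at position 1: vowel (running total: 1)
  'p' at position 2: consonant
  'p' at position 3: consonant
  'm' at position 4: consonant
  'c' at position 5: consonant
  'c' at position 6: consonant
  'n' at position 7: consonant
  'l' at position 8: consonant
Total vowels: 1

1


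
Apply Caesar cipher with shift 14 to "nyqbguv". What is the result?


Caesar cipher: shift "nyqbguv" by 14
  'n' (pos 13) + 14 = pos 1 = 'b'
  'y' (pos 24) + 14 = pos 12 = 'm'
  'q' (pos 16) + 14 = pos 4 = 'e'
  'b' (pos 1) + 14 = pos 15 = 'p'
  'g' (pos 6) + 14 = pos 20 = 'u'
  'u' (pos 20) + 14 = pos 8 = 'i'
  'v' (pos 21) + 14 = pos 9 = 'j'
Result: bmepuij

bmepuij


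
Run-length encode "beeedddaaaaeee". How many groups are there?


Input: beeedddaaaaeee
Scanning for consecutive runs:
  Group 1: 'b' x 1 (positions 0-0)
  Group 2: 'e' x 3 (positions 1-3)
  Group 3: 'd' x 3 (positions 4-6)
  Group 4: 'a' x 4 (positions 7-10)
  Group 5: 'e' x 3 (positions 11-13)
Total groups: 5

5


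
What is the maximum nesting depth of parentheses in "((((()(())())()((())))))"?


Input: "((((()(())())()((())))))"
Tracking depth:
  Position 0 '(': depth becomes 1
  Position 1 '(': depth becomes 2
  Position 2 '(': depth becomes 3
  Position 3 '(': depth becomes 4
  Position 4 '(': depth becomes 5
  Position 5 ')': depth becomes 4
  Position 6 '(': depth becomes 5
  Position 7 '(': depth becomes 6
  Position 8 ')': depth becomes 5
  Position 9 ')': depth becomes 4
  Position 10 '(': depth becomes 5
  Position 11 ')': depth becomes 4
  Position 12 ')': depth becomes 3
  Position 13 '(': depth becomes 4
  Position 14 ')': depth becomes 3
  Position 15 '(': depth becomes 4
  Position 16 '(': depth becomes 5
  Position 17 '(': depth becomes 6
  Position 18 ')': depth becomes 5
  Position 19 ')': depth becomes 4
  Position 20 ')': depth becomes 3
  Position 21 ')': depth becomes 2
  Position 22 ')': depth becomes 1
  Position 23 ')': depth becomes 0
Maximum depth reached: 6

6


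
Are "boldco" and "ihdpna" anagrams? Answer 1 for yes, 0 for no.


Strings: "boldco", "ihdpna"
Sorted first:  bcdloo
Sorted second: adhinp
Differ at position 0: 'b' vs 'a' => not anagrams

0


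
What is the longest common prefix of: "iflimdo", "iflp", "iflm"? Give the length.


Words: iflimdo, iflp, iflm
  Position 0: all 'i' => match
  Position 1: all 'f' => match
  Position 2: all 'l' => match
  Position 3: ('i', 'p', 'm') => mismatch, stop
LCP = "ifl" (length 3)

3


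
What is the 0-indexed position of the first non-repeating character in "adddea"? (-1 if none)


Input: adddea
Character frequencies:
  'a': 2
  'd': 3
  'e': 1
Scanning left to right for freq == 1:
  Position 0 ('a'): freq=2, skip
  Position 1 ('d'): freq=3, skip
  Position 2 ('d'): freq=3, skip
  Position 3 ('d'): freq=3, skip
  Position 4 ('e'): unique! => answer = 4

4


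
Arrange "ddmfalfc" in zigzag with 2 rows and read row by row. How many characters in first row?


Zigzag "ddmfalfc" into 2 rows:
Placing characters:
  'd' => row 0
  'd' => row 1
  'm' => row 0
  'f' => row 1
  'a' => row 0
  'l' => row 1
  'f' => row 0
  'c' => row 1
Rows:
  Row 0: "dmaf"
  Row 1: "dflc"
First row length: 4

4


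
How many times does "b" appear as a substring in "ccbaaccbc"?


Searching for "b" in "ccbaaccbc"
Scanning each position:
  Position 0: "c" => no
  Position 1: "c" => no
  Position 2: "b" => MATCH
  Position 3: "a" => no
  Position 4: "a" => no
  Position 5: "c" => no
  Position 6: "c" => no
  Position 7: "b" => MATCH
  Position 8: "c" => no
Total occurrences: 2

2


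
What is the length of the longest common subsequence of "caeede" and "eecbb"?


LCS of "caeede" and "eecbb"
DP table:
           e    e    c    b    b
      0    0    0    0    0    0
  c   0    0    0    1    1    1
  a   0    0    0    1    1    1
  e   0    1    1    1    1    1
  e   0    1    2    2    2    2
  d   0    1    2    2    2    2
  e   0    1    2    2    2    2
LCS length = dp[6][5] = 2

2


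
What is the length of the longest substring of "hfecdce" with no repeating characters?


Input: "hfecdce"
Sliding window (track last position of each char):
  Position 0 ('h'): window [0,0] length 1 -- new best
  Position 1 ('f'): window [0,1] length 2 -- new best
  Position 2 ('e'): window [0,2] length 3 -- new best
  Position 3 ('c'): window [0,3] length 4 -- new best
  Position 4 ('d'): window [0,4] length 5 -- new best
  Position 5 ('c'): repeat (last at 3), move window start to 4
  Position 5 ('c'): window [4,5] length 2
  Position 6 ('e'): window [4,6] length 3
Longest substring with no repeats: "hfecd" with length 5

5


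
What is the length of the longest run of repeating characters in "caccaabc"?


Input: "caccaabc"
Scanning for longest run:
  Position 1 ('a'): new char, reset run to 1
  Position 2 ('c'): new char, reset run to 1
  Position 3 ('c'): continues run of 'c', length=2
  Position 4 ('a'): new char, reset run to 1
  Position 5 ('a'): continues run of 'a', length=2
  Position 6 ('b'): new char, reset run to 1
  Position 7 ('c'): new char, reset run to 1
Longest run: 'c' with length 2

2


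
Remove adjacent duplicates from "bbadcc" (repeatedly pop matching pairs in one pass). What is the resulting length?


Input: bbadcc
Stack-based adjacent duplicate removal:
  Read 'b': push. Stack: b
  Read 'b': matches stack top 'b' => pop. Stack: (empty)
  Read 'a': push. Stack: a
  Read 'd': push. Stack: ad
  Read 'c': push. Stack: adc
  Read 'c': matches stack top 'c' => pop. Stack: ad
Final stack: "ad" (length 2)

2


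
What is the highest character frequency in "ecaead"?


Input: ecaead
Character counts:
  'a': 2
  'c': 1
  'd': 1
  'e': 2
Maximum frequency: 2

2


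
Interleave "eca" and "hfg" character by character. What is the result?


Interleaving "eca" and "hfg":
  Position 0: 'e' from first, 'h' from second => "eh"
  Position 1: 'c' from first, 'f' from second => "cf"
  Position 2: 'a' from first, 'g' from second => "ag"
Result: ehcfag

ehcfag


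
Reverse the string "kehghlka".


Input: kehghlka
Reading characters right to left:
  Position 7: 'a'
  Position 6: 'k'
  Position 5: 'l'
  Position 4: 'h'
  Position 3: 'g'
  Position 2: 'h'
  Position 1: 'e'
  Position 0: 'k'
Reversed: aklhghek

aklhghek


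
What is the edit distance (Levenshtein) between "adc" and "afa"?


Computing edit distance: "adc" -> "afa"
DP table:
           a    f    a
      0    1    2    3
  a   1    0    1    2
  d   2    1    1    2
  c   3    2    2    2
Edit distance = dp[3][3] = 2

2


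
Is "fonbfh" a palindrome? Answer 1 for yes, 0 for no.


Input: fonbfh
Reversed: hfbnof
  Compare pos 0 ('f') with pos 5 ('h'): MISMATCH
  Compare pos 1 ('o') with pos 4 ('f'): MISMATCH
  Compare pos 2 ('n') with pos 3 ('b'): MISMATCH
Result: not a palindrome

0


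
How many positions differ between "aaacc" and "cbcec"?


Comparing "aaacc" and "cbcec" position by position:
  Position 0: 'a' vs 'c' => DIFFER
  Position 1: 'a' vs 'b' => DIFFER
  Position 2: 'a' vs 'c' => DIFFER
  Position 3: 'c' vs 'e' => DIFFER
  Position 4: 'c' vs 'c' => same
Positions that differ: 4

4


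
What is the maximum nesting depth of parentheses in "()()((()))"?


Input: "()()((()))"
Tracking depth:
  Position 0 '(': depth becomes 1
  Position 1 ')': depth becomes 0
  Position 2 '(': depth becomes 1
  Position 3 ')': depth becomes 0
  Position 4 '(': depth becomes 1
  Position 5 '(': depth becomes 2
  Position 6 '(': depth becomes 3
  Position 7 ')': depth becomes 2
  Position 8 ')': depth becomes 1
  Position 9 ')': depth becomes 0
Maximum depth reached: 3

3


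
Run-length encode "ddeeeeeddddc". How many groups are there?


Input: ddeeeeeddddc
Scanning for consecutive runs:
  Group 1: 'd' x 2 (positions 0-1)
  Group 2: 'e' x 5 (positions 2-6)
  Group 3: 'd' x 4 (positions 7-10)
  Group 4: 'c' x 1 (positions 11-11)
Total groups: 4

4


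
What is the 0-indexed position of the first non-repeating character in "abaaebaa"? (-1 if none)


Input: abaaebaa
Character frequencies:
  'a': 5
  'b': 2
  'e': 1
Scanning left to right for freq == 1:
  Position 0 ('a'): freq=5, skip
  Position 1 ('b'): freq=2, skip
  Position 2 ('a'): freq=5, skip
  Position 3 ('a'): freq=5, skip
  Position 4 ('e'): unique! => answer = 4

4


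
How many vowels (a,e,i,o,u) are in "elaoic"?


Input: elaoic
Checking each character:
  'e' at position 0: vowel (running total: 1)
  'l' at position 1: consonant
  'a' at position 2: vowel (running total: 2)
  'o' at position 3: vowel (running total: 3)
  'i' at position 4: vowel (running total: 4)
  'c' at position 5: consonant
Total vowels: 4

4


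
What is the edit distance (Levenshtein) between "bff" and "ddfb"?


Computing edit distance: "bff" -> "ddfb"
DP table:
           d    d    f    b
      0    1    2    3    4
  b   1    1    2    3    3
  f   2    2    2    2    3
  f   3    3    3    2    3
Edit distance = dp[3][4] = 3

3


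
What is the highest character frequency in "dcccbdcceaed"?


Input: dcccbdcceaed
Character counts:
  'a': 1
  'b': 1
  'c': 5
  'd': 3
  'e': 2
Maximum frequency: 5

5


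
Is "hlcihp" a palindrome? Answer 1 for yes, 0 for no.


Input: hlcihp
Reversed: phiclh
  Compare pos 0 ('h') with pos 5 ('p'): MISMATCH
  Compare pos 1 ('l') with pos 4 ('h'): MISMATCH
  Compare pos 2 ('c') with pos 3 ('i'): MISMATCH
Result: not a palindrome

0


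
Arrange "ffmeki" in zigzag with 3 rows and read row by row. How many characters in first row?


Zigzag "ffmeki" into 3 rows:
Placing characters:
  'f' => row 0
  'f' => row 1
  'm' => row 2
  'e' => row 1
  'k' => row 0
  'i' => row 1
Rows:
  Row 0: "fk"
  Row 1: "fei"
  Row 2: "m"
First row length: 2

2


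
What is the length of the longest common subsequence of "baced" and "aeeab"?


LCS of "baced" and "aeeab"
DP table:
           a    e    e    a    b
      0    0    0    0    0    0
  b   0    0    0    0    0    1
  a   0    1    1    1    1    1
  c   0    1    1    1    1    1
  e   0    1    2    2    2    2
  d   0    1    2    2    2    2
LCS length = dp[5][5] = 2

2


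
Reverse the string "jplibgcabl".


Input: jplibgcabl
Reading characters right to left:
  Position 9: 'l'
  Position 8: 'b'
  Position 7: 'a'
  Position 6: 'c'
  Position 5: 'g'
  Position 4: 'b'
  Position 3: 'i'
  Position 2: 'l'
  Position 1: 'p'
  Position 0: 'j'
Reversed: lbacgbilpj

lbacgbilpj


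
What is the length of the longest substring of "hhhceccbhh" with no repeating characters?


Input: "hhhceccbhh"
Sliding window (track last position of each char):
  Position 0 ('h'): window [0,0] length 1 -- new best
  Position 1 ('h'): repeat (last at 0), move window start to 1
  Position 1 ('h'): window [1,1] length 1
  Position 2 ('h'): repeat (last at 1), move window start to 2
  Position 2 ('h'): window [2,2] length 1
  Position 3 ('c'): window [2,3] length 2 -- new best
  Position 4 ('e'): window [2,4] length 3 -- new best
  Position 5 ('c'): repeat (last at 3), move window start to 4
  Position 5 ('c'): window [4,5] length 2
  Position 6 ('c'): repeat (last at 5), move window start to 6
  Position 6 ('c'): window [6,6] length 1
  Position 7 ('b'): window [6,7] length 2
  Position 8 ('h'): window [6,8] length 3
  Position 9 ('h'): repeat (last at 8), move window start to 9
  Position 9 ('h'): window [9,9] length 1
Longest substring with no repeats: "hce" with length 3

3


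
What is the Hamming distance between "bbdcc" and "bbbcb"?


Comparing "bbdcc" and "bbbcb" position by position:
  Position 0: 'b' vs 'b' => same
  Position 1: 'b' vs 'b' => same
  Position 2: 'd' vs 'b' => differ
  Position 3: 'c' vs 'c' => same
  Position 4: 'c' vs 'b' => differ
Total differences (Hamming distance): 2

2


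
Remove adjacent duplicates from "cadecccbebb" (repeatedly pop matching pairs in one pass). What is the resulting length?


Input: cadecccbebb
Stack-based adjacent duplicate removal:
  Read 'c': push. Stack: c
  Read 'a': push. Stack: ca
  Read 'd': push. Stack: cad
  Read 'e': push. Stack: cade
  Read 'c': push. Stack: cadec
  Read 'c': matches stack top 'c' => pop. Stack: cade
  Read 'c': push. Stack: cadec
  Read 'b': push. Stack: cadecb
  Read 'e': push. Stack: cadecbe
  Read 'b': push. Stack: cadecbeb
  Read 'b': matches stack top 'b' => pop. Stack: cadecbe
Final stack: "cadecbe" (length 7)

7


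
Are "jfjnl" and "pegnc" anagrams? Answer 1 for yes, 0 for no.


Strings: "jfjnl", "pegnc"
Sorted first:  fjjln
Sorted second: cegnp
Differ at position 0: 'f' vs 'c' => not anagrams

0


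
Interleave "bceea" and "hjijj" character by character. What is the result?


Interleaving "bceea" and "hjijj":
  Position 0: 'b' from first, 'h' from second => "bh"
  Position 1: 'c' from first, 'j' from second => "cj"
  Position 2: 'e' from first, 'i' from second => "ei"
  Position 3: 'e' from first, 'j' from second => "ej"
  Position 4: 'a' from first, 'j' from second => "aj"
Result: bhcjeiejaj

bhcjeiejaj


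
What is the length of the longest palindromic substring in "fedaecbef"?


Input: "fedaecbef"
Checking substrings for palindromes:
  No multi-char palindromic substrings found
Longest palindromic substring: "f" with length 1

1


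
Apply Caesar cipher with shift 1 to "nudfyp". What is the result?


Caesar cipher: shift "nudfyp" by 1
  'n' (pos 13) + 1 = pos 14 = 'o'
  'u' (pos 20) + 1 = pos 21 = 'v'
  'd' (pos 3) + 1 = pos 4 = 'e'
  'f' (pos 5) + 1 = pos 6 = 'g'
  'y' (pos 24) + 1 = pos 25 = 'z'
  'p' (pos 15) + 1 = pos 16 = 'q'
Result: ovegzq

ovegzq


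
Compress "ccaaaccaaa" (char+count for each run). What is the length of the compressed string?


Input: ccaaaccaaa
Runs:
  'c' x 2 => "c2"
  'a' x 3 => "a3"
  'c' x 2 => "c2"
  'a' x 3 => "a3"
Compressed: "c2a3c2a3"
Compressed length: 8

8


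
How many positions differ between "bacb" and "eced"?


Comparing "bacb" and "eced" position by position:
  Position 0: 'b' vs 'e' => DIFFER
  Position 1: 'a' vs 'c' => DIFFER
  Position 2: 'c' vs 'e' => DIFFER
  Position 3: 'b' vs 'd' => DIFFER
Positions that differ: 4

4


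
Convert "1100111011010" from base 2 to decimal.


Input: "1100111011010" in base 2
Positional expansion:
  Digit '1' (value 1) x 2^12 = 4096
  Digit '1' (value 1) x 2^11 = 2048
  Digit '0' (value 0) x 2^10 = 0
  Digit '0' (value 0) x 2^9 = 0
  Digit '1' (value 1) x 2^8 = 256
  Digit '1' (value 1) x 2^7 = 128
  Digit '1' (value 1) x 2^6 = 64
  Digit '0' (value 0) x 2^5 = 0
  Digit '1' (value 1) x 2^4 = 16
  Digit '1' (value 1) x 2^3 = 8
  Digit '0' (value 0) x 2^2 = 0
  Digit '1' (value 1) x 2^1 = 2
  Digit '0' (value 0) x 2^0 = 0
Sum = 6618

6618


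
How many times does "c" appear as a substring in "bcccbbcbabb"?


Searching for "c" in "bcccbbcbabb"
Scanning each position:
  Position 0: "b" => no
  Position 1: "c" => MATCH
  Position 2: "c" => MATCH
  Position 3: "c" => MATCH
  Position 4: "b" => no
  Position 5: "b" => no
  Position 6: "c" => MATCH
  Position 7: "b" => no
  Position 8: "a" => no
  Position 9: "b" => no
  Position 10: "b" => no
Total occurrences: 4

4


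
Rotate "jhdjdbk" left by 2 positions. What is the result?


Input: "jhdjdbk", rotate left by 2
First 2 characters: "jh"
Remaining characters: "djdbk"
Concatenate remaining + first: "djdbk" + "jh" = "djdbkjh"

djdbkjh


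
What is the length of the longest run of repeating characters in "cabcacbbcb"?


Input: "cabcacbbcb"
Scanning for longest run:
  Position 1 ('a'): new char, reset run to 1
  Position 2 ('b'): new char, reset run to 1
  Position 3 ('c'): new char, reset run to 1
  Position 4 ('a'): new char, reset run to 1
  Position 5 ('c'): new char, reset run to 1
  Position 6 ('b'): new char, reset run to 1
  Position 7 ('b'): continues run of 'b', length=2
  Position 8 ('c'): new char, reset run to 1
  Position 9 ('b'): new char, reset run to 1
Longest run: 'b' with length 2

2


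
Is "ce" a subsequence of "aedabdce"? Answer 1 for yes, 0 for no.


Check if "ce" is a subsequence of "aedabdce"
Greedy scan:
  Position 0 ('a'): no match needed
  Position 1 ('e'): no match needed
  Position 2 ('d'): no match needed
  Position 3 ('a'): no match needed
  Position 4 ('b'): no match needed
  Position 5 ('d'): no match needed
  Position 6 ('c'): matches sub[0] = 'c'
  Position 7 ('e'): matches sub[1] = 'e'
All 2 characters matched => is a subsequence

1


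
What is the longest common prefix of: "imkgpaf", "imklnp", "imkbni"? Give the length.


Words: imkgpaf, imklnp, imkbni
  Position 0: all 'i' => match
  Position 1: all 'm' => match
  Position 2: all 'k' => match
  Position 3: ('g', 'l', 'b') => mismatch, stop
LCP = "imk" (length 3)

3


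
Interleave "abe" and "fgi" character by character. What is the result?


Interleaving "abe" and "fgi":
  Position 0: 'a' from first, 'f' from second => "af"
  Position 1: 'b' from first, 'g' from second => "bg"
  Position 2: 'e' from first, 'i' from second => "ei"
Result: afbgei

afbgei


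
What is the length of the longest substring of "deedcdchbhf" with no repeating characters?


Input: "deedcdchbhf"
Sliding window (track last position of each char):
  Position 0 ('d'): window [0,0] length 1 -- new best
  Position 1 ('e'): window [0,1] length 2 -- new best
  Position 2 ('e'): repeat (last at 1), move window start to 2
  Position 2 ('e'): window [2,2] length 1
  Position 3 ('d'): window [2,3] length 2
  Position 4 ('c'): window [2,4] length 3 -- new best
  Position 5 ('d'): repeat (last at 3), move window start to 4
  Position 5 ('d'): window [4,5] length 2
  Position 6 ('c'): repeat (last at 4), move window start to 5
  Position 6 ('c'): window [5,6] length 2
  Position 7 ('h'): window [5,7] length 3
  Position 8 ('b'): window [5,8] length 4 -- new best
  Position 9 ('h'): repeat (last at 7), move window start to 8
  Position 9 ('h'): window [8,9] length 2
  Position 10 ('f'): window [8,10] length 3
Longest substring with no repeats: "dchb" with length 4

4


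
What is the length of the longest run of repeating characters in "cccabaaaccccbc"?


Input: "cccabaaaccccbc"
Scanning for longest run:
  Position 1 ('c'): continues run of 'c', length=2
  Position 2 ('c'): continues run of 'c', length=3
  Position 3 ('a'): new char, reset run to 1
  Position 4 ('b'): new char, reset run to 1
  Position 5 ('a'): new char, reset run to 1
  Position 6 ('a'): continues run of 'a', length=2
  Position 7 ('a'): continues run of 'a', length=3
  Position 8 ('c'): new char, reset run to 1
  Position 9 ('c'): continues run of 'c', length=2
  Position 10 ('c'): continues run of 'c', length=3
  Position 11 ('c'): continues run of 'c', length=4
  Position 12 ('b'): new char, reset run to 1
  Position 13 ('c'): new char, reset run to 1
Longest run: 'c' with length 4

4


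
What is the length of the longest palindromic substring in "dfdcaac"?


Input: "dfdcaac"
Checking substrings for palindromes:
  [3:7] "caac" (len 4) => palindrome
  [0:3] "dfd" (len 3) => palindrome
  [4:6] "aa" (len 2) => palindrome
Longest palindromic substring: "caac" with length 4

4


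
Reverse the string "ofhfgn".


Input: ofhfgn
Reading characters right to left:
  Position 5: 'n'
  Position 4: 'g'
  Position 3: 'f'
  Position 2: 'h'
  Position 1: 'f'
  Position 0: 'o'
Reversed: ngfhfo

ngfhfo


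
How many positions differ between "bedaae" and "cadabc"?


Comparing "bedaae" and "cadabc" position by position:
  Position 0: 'b' vs 'c' => DIFFER
  Position 1: 'e' vs 'a' => DIFFER
  Position 2: 'd' vs 'd' => same
  Position 3: 'a' vs 'a' => same
  Position 4: 'a' vs 'b' => DIFFER
  Position 5: 'e' vs 'c' => DIFFER
Positions that differ: 4

4


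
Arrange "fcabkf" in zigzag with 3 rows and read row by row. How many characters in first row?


Zigzag "fcabkf" into 3 rows:
Placing characters:
  'f' => row 0
  'c' => row 1
  'a' => row 2
  'b' => row 1
  'k' => row 0
  'f' => row 1
Rows:
  Row 0: "fk"
  Row 1: "cbf"
  Row 2: "a"
First row length: 2

2
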